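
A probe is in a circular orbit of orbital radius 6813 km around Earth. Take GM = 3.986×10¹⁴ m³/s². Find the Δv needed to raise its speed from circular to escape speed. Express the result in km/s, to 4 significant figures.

r = 6813 km = 6.813×10⁶ m.
Circular speed v_c = √(μ/r) = 7649 m/s.
Escape speed v_esc = √(2μ/r) = √2 × v_c = 10820 m/s.
Δv = v_esc − v_c = 3168 m/s = 3.168 km/s.

Δv ≈ 3.168 km/s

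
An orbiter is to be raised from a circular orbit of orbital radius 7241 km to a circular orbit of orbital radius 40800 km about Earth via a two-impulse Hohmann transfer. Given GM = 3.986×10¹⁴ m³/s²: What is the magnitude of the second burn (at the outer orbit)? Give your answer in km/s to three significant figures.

Δv ≈ 1.41 km/s

r₁ = 7241 km = 7.241×10⁶ m.
r₂ = 40800 km = 4.080×10⁷ m.
Transfer ellipse a_t = (r₁ + r₂)/2 = 2.402×10⁷ m.
At r₁: circular v_c1 = √(μ/r₁) = 7419 m/s; transfer-perigee v_p = √[μ(2/r₁ − 1/a_t)] = 9670 m/s.
At r₂: circular v_c2 = √(μ/r₂) = 3126 m/s; transfer-apogee v_a = √[μ(2/r₂ − 1/a_t)] = 1716 m/s.
Δv₂ = v_c2 − v_a = 1410 m/s.
= 1.410 km/s.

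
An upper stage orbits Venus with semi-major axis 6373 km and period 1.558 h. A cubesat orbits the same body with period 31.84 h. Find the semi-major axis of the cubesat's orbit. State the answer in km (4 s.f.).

a₂ ≈ 47640 km

Kepler's third law: a³ ∝ T², so a₂ = a₁ (T₂/T₁)^(2/3).
T₂/T₁ = 20.44, (T₂/T₁)^(2/3) = 7.475.
a₂ = 6373 × 7.475 = 47640 km.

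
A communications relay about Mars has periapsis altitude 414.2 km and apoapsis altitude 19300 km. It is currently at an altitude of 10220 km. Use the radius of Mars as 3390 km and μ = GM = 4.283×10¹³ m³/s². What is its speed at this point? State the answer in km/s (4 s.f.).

r_p = 3390 + 414.2 = 3804.2 km = 3.8042×10⁶ m.
r_a = 3390 + 19300 = 22690 km = 2.2690×10⁷ m.
r = 3390 + 10220 = 13610 km = 1.361×10⁷ m.
Semi-major axis a = (r_p + r_a)/2 = 13247 km = 1.325×10⁷ m.
Vis-viva: v² = μ(2/r − 1/a) = 4.283×10¹³ × (1.470×10⁻⁷ − 7.549×10⁻⁸) = 3.061×10⁶ m²/s².
v = 1749 m/s = 1.749 km/s.

v ≈ 1.749 km/s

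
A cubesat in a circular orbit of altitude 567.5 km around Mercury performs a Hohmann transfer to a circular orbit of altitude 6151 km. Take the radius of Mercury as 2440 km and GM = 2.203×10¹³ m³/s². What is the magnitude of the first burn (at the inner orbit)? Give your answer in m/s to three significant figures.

Δv ≈ 588 m/s

r₁ = 2440 + 567.5 = 3007.5 km = 3.0075×10⁶ m.
r₂ = 2440 + 6151 = 8591.0 km = 8.5910×10⁶ m.
Transfer ellipse a_t = (r₁ + r₂)/2 = 5.799×10⁶ m.
At r₁: circular v_c1 = √(μ/r₁) = 2706 m/s; transfer-periherm v_p = √[μ(2/r₁ − 1/a_t)] = 3294 m/s.
Δv₁ = v_p − v_c1 = 587.6 m/s.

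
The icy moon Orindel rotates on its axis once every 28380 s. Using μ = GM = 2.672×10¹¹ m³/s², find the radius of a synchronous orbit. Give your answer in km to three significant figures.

r_sync ≈ 1760 km

A synchronous orbit has period T, so by Kepler's third law a = (μT²/4π²)^(1/3).
μT²/4π² = 2.672×10¹¹ × (2.838×10⁴)² / 39.48 = 5.451×10¹⁸ m³.
a = 1.760×10⁶ m = 1760.0 km.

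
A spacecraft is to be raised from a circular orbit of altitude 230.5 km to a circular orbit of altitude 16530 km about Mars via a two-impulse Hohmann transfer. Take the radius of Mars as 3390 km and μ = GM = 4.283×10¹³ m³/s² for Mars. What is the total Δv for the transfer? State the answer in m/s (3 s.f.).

Δv_total ≈ 1690 m/s

r₁ = 3390 + 230.5 = 3620.5 km = 3.6205×10⁶ m.
r₂ = 3390 + 16530 = 19920 km = 1.9920×10⁷ m.
Transfer ellipse a_t = (r₁ + r₂)/2 = 1.177×10⁷ m.
At r₁: circular v_c1 = √(μ/r₁) = 3439 m/s; transfer-periapsis v_p = √[μ(2/r₁ − 1/a_t)] = 4474 m/s.
Δv₁ = v_p − v_c1 = 1035 m/s.
At r₂: circular v_c2 = √(μ/r₂) = 1466 m/s; transfer-apoapsis v_a = √[μ(2/r₂ − 1/a_t)] = 813.2 m/s.
Δv₂ = v_c2 − v_a = 653.1 m/s.
Total Δv = Δv₁ + Δv₂ = 1688 m/s.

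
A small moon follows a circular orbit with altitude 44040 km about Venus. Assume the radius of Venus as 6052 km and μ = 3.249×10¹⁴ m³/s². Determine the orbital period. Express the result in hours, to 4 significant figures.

r = 6052 + 44040 = 50092 km = 5.0092×10⁷ m.
Kepler's third law: T = 2π√(r³/μ) = 2π√((5.009×10⁷)³ / 3.249×10¹⁴).
r³/μ = 3.869×10⁸ s², so T = 2π × 1.967×10⁴ = 1.236×10⁵ s.
Converting: 1.236×10⁵ s ÷ 3600 = 34.33 hours.

T ≈ 34.33 hours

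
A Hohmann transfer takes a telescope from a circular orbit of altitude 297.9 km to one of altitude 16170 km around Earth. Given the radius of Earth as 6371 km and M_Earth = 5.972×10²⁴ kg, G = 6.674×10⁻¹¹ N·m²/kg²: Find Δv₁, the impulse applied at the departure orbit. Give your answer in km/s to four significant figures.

μ = GM = 6.674×10⁻¹¹ × 5.972×10²⁴ = 3.986×10¹⁴ m³/s².
r₁ = 6371 + 297.9 = 6668.9 km = 6.6689×10⁶ m.
r₂ = 6371 + 16170 = 22541 km = 2.2541×10⁷ m.
Transfer ellipse a_t = (r₁ + r₂)/2 = 1.460×10⁷ m.
At r₁: circular v_c1 = √(μ/r₁) = 7731 m/s; transfer-perigee v_p = √[μ(2/r₁ − 1/a_t)] = 9604 m/s.
Δv₁ = v_p − v_c1 = 1873 m/s.
= 1.873 km/s.

Δv ≈ 1.873 km/s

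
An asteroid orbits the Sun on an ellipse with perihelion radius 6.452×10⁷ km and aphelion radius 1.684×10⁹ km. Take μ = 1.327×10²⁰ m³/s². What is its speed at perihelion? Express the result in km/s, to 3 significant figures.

Semi-major axis a = (r_p + r_a)/2 = 8.7426×10⁸ km = 8.743×10¹¹ m.
Vis-viva: v² = μ(2/r − 1/a) = 1.327×10²⁰ × (3.100×10⁻¹¹ − 1.144×10⁻¹²) = 3.962×10⁹ m²/s².
v = 62940 m/s = 62.94 km/s.

v ≈ 62.9 km/s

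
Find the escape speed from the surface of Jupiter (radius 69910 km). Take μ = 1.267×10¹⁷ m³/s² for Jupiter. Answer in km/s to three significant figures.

r = R = 6.991×10⁷ m.
Escape speed v_esc = √(2μ/r) = √(2 × 1.267×10¹⁷ / 6.991×10⁷) = √(3.625×10⁹) = 60210 m/s.
= 60.21 km/s.

v_esc ≈ 60.2 km/s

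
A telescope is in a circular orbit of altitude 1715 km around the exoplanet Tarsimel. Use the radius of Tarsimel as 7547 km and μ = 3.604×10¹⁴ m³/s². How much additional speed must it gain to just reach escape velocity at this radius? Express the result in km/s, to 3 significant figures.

Δv ≈ 2.58 km/s

r = 7547 + 1715 = 9262.0 km = 9.2620×10⁶ m.
Circular speed v_c = √(μ/r) = 6238 m/s.
Escape speed v_esc = √(2μ/r) = √2 × v_c = 8822 m/s.
Δv = v_esc − v_c = 2584 m/s = 2.584 km/s.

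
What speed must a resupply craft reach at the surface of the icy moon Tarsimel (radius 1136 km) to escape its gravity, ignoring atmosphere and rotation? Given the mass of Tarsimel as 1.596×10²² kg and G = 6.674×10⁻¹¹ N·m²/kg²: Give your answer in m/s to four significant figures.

v_esc ≈ 1369 m/s

μ = GM = 6.674×10⁻¹¹ × 1.596×10²² = 1.065×10¹² m³/s².
r = R = 1.136×10⁶ m.
Escape speed v_esc = √(2μ/r) = √(2 × 1.065×10¹² / 1.136×10⁶) = √(1.875×10⁶) = 1369 m/s.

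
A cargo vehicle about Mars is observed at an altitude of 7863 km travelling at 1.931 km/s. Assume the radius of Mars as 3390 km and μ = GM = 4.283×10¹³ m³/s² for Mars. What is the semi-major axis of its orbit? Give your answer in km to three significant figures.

r = 3390 + 7863 = 11253 km = 1.125×10⁷ m.
Specific orbital energy ε = v²/2 − μ/r = (1931)²/2 − 4.283×10¹³/1.125×10⁷ = -1.942×10⁶ J/kg.
Since ε = −μ/(2a), a = −μ/(2ε) = 1.103×10⁷ m = 11029 km.

a ≈ 11000 km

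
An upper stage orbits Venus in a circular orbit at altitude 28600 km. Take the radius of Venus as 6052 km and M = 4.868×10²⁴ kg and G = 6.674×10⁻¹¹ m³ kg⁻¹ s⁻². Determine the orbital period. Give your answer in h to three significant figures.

μ = GM = 6.674×10⁻¹¹ × 4.868×10²⁴ = 3.249×10¹⁴ m³/s².
r = 6052 + 28600 = 34652 km = 3.4652×10⁷ m.
Kepler's third law: T = 2π√(r³/μ) = 2π√((3.465×10⁷)³ / 3.249×10¹⁴).
r³/μ = 1.281×10⁸ s², so T = 2π × 1.132×10⁴ = 7.111×10⁴ s.
Converting: 7.111×10⁴ s ÷ 3600 = 19.75 h.

T ≈ 19.8 h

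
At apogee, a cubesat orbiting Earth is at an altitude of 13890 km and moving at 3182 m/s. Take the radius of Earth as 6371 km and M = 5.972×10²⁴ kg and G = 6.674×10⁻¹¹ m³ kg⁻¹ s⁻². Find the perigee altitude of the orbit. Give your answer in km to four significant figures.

μ = GM = 6.674×10⁻¹¹ × 5.972×10²⁴ = 3.986×10¹⁴ m³/s².
r_a = 6371 + 13890 = 20261 km = 2.026×10⁷ m.
Specific energy ε = v²/2 − μ/r = -1.461×10⁷ J/kg, so a = −μ/(2ε) = 1.364×10⁷ m.
The apsides satisfy r_p + r_a = 2a, so the perigee radius is 2a − r_a = 7.021×10⁶ m = 7021.1 km.
Perigee altitude = 7021.1 − 6371 = 650.05 km.

perigee altitude ≈ 650.1 km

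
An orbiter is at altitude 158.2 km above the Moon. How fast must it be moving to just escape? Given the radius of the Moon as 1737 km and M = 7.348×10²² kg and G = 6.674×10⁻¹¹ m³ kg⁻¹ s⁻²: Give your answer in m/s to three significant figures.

μ = GM = 6.674×10⁻¹¹ × 7.348×10²² = 4.904×10¹² m³/s².
r = 1737 + 158.2 = 1895.2 km = 1.8952×10⁶ m.
Escape speed v_esc = √(2μ/r) = √(2 × 4.904×10¹² / 1.895×10⁶) = √(5.175×10⁶) = 2275 m/s.

v_esc ≈ 2270 m/s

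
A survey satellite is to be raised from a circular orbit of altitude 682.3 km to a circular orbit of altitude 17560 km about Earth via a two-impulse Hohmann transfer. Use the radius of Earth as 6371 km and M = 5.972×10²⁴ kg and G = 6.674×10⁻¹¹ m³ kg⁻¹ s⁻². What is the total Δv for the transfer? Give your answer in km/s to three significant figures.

Δv_total ≈ 3.15 km/s

μ = GM = 6.674×10⁻¹¹ × 5.972×10²⁴ = 3.986×10¹⁴ m³/s².
r₁ = 6371 + 682.3 = 7053.3 km = 7.0533×10⁶ m.
r₂ = 6371 + 17560 = 23931 km = 2.3931×10⁷ m.
Transfer ellipse a_t = (r₁ + r₂)/2 = 1.549×10⁷ m.
At r₁: circular v_c1 = √(μ/r₁) = 7517 m/s; transfer-perigee v_p = √[μ(2/r₁ − 1/a_t)] = 9343 m/s.
Δv₁ = v_p − v_c1 = 1826 m/s.
At r₂: circular v_c2 = √(μ/r₂) = 4081 m/s; transfer-apogee v_a = √[μ(2/r₂ − 1/a_t)] = 2754 m/s.
Δv₂ = v_c2 − v_a = 1327 m/s.
Total Δv = Δv₁ + Δv₂ = 3153 m/s = 3.153 km/s.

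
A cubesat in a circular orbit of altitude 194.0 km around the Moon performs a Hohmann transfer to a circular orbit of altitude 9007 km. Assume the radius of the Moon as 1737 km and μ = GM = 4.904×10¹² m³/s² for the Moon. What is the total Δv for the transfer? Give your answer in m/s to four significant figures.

r₁ = 1737 + 194.0 = 1931.0 km = 1.9310×10⁶ m.
r₂ = 1737 + 9007 = 10744 km = 1.0744×10⁷ m.
Transfer ellipse a_t = (r₁ + r₂)/2 = 6.338×10⁶ m.
At r₁: circular v_c1 = √(μ/r₁) = 1594 m/s; transfer-perilune v_p = √[μ(2/r₁ − 1/a_t)] = 2075 m/s.
Δv₁ = v_p − v_c1 = 481.3 m/s.
At r₂: circular v_c2 = √(μ/r₂) = 675.6 m/s; transfer-apolune v_a = √[μ(2/r₂ − 1/a_t)] = 372.9 m/s.
Δv₂ = v_c2 − v_a = 302.7 m/s.
Total Δv = Δv₁ + Δv₂ = 784.0 m/s.

Δv_total ≈ 784.0 m/s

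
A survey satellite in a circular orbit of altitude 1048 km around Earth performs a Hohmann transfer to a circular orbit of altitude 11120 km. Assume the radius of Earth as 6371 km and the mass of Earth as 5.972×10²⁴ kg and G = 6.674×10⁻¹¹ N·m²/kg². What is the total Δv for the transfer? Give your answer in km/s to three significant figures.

μ = GM = 6.674×10⁻¹¹ × 5.972×10²⁴ = 3.986×10¹⁴ m³/s².
r₁ = 6371 + 1048 = 7419.0 km = 7.4190×10⁶ m.
r₂ = 6371 + 11120 = 17491 km = 1.7491×10⁷ m.
Transfer ellipse a_t = (r₁ + r₂)/2 = 1.246×10⁷ m.
At r₁: circular v_c1 = √(μ/r₁) = 7330 m/s; transfer-perigee v_p = √[μ(2/r₁ − 1/a_t)] = 8686 m/s.
Δv₁ = v_p − v_c1 = 1356 m/s.
At r₂: circular v_c2 = √(μ/r₂) = 4774 m/s; transfer-apogee v_a = √[μ(2/r₂ − 1/a_t)] = 3684 m/s.
Δv₂ = v_c2 − v_a = 1089 m/s.
Total Δv = Δv₁ + Δv₂ = 2446 m/s = 2.446 km/s.

Δv_total ≈ 2.45 km/s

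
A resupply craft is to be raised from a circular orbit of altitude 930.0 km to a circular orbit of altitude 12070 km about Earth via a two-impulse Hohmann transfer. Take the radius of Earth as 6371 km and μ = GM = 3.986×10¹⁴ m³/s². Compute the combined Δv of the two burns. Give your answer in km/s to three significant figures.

Δv_total ≈ 2.60 km/s

r₁ = 6371 + 930.0 = 7301.0 km = 7.3010×10⁶ m.
r₂ = 6371 + 12070 = 18441 km = 1.8441×10⁷ m.
Transfer ellipse a_t = (r₁ + r₂)/2 = 1.287×10⁷ m.
At r₁: circular v_c1 = √(μ/r₁) = 7389 m/s; transfer-perigee v_p = √[μ(2/r₁ − 1/a_t)] = 8844 m/s.
Δv₁ = v_p − v_c1 = 1455 m/s.
At r₂: circular v_c2 = √(μ/r₂) = 4649 m/s; transfer-apogee v_a = √[μ(2/r₂ − 1/a_t)] = 3502 m/s.
Δv₂ = v_c2 − v_a = 1148 m/s.
Total Δv = Δv₁ + Δv₂ = 2603 m/s = 2.603 km/s.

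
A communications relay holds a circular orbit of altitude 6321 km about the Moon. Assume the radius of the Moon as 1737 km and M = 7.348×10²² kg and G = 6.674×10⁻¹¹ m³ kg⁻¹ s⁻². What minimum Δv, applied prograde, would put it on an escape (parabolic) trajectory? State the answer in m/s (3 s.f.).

μ = GM = 6.674×10⁻¹¹ × 7.348×10²² = 4.904×10¹² m³/s².
r = 1737 + 6321 = 8058.0 km = 8.0580×10⁶ m.
Circular speed v_c = √(μ/r) = 780.1 m/s.
Escape speed v_esc = √(2μ/r) = √2 × v_c = 1103 m/s.
Δv = v_esc − v_c = 323.1 m/s.

Δv ≈ 323 m/s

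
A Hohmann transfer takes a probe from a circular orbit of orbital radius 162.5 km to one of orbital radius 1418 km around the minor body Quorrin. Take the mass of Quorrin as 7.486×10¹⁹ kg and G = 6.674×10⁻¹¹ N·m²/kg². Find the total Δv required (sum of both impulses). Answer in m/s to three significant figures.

μ = GM = 6.674×10⁻¹¹ × 7.486×10¹⁹ = 4.996×10⁹ m³/s².
r₁ = 162.5 km = 1.625×10⁵ m.
r₂ = 1418 km = 1.418×10⁶ m.
Transfer ellipse a_t = (r₁ + r₂)/2 = 7.902×10⁵ m.
At r₁: circular v_c1 = √(μ/r₁) = 175.3 m/s; transfer-periapsis v_p = √[μ(2/r₁ − 1/a_t)] = 234.9 m/s.
Δv₁ = v_p − v_c1 = 59.54 m/s.
At r₂: circular v_c2 = √(μ/r₂) = 59.36 m/s; transfer-apoapsis v_a = √[μ(2/r₂ − 1/a_t)] = 26.92 m/s.
Δv₂ = v_c2 − v_a = 32.44 m/s.
Total Δv = Δv₁ + Δv₂ = 91.98 m/s.

Δv_total ≈ 92.0 m/s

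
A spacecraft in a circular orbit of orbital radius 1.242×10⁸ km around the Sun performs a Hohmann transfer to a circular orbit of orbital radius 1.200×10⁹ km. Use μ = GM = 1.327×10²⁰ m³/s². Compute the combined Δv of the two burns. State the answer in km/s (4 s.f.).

Δv_total ≈ 17.28 km/s

r₁ = 1.242×10⁸ km = 1.242×10¹¹ m.
r₂ = 1.200×10⁹ km = 1.200×10¹² m.
Transfer ellipse a_t = (r₁ + r₂)/2 = 6.621×10¹¹ m.
At r₁: circular v_c1 = √(μ/r₁) = 32690 m/s; transfer-perihelion v_p = √[μ(2/r₁ − 1/a_t)] = 44010 m/s.
Δv₁ = v_p − v_c1 = 11320 m/s.
At r₂: circular v_c2 = √(μ/r₂) = 10520 m/s; transfer-aphelion v_a = √[μ(2/r₂ − 1/a_t)] = 4555 m/s.
Δv₂ = v_c2 − v_a = 5961 m/s.
Total Δv = Δv₁ + Δv₂ = 17280 m/s = 17.28 km/s.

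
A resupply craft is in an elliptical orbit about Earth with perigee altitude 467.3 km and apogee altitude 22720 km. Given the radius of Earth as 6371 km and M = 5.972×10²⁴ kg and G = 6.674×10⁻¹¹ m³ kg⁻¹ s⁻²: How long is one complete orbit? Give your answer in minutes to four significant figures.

T ≈ 399.4 minutes

μ = GM = 6.674×10⁻¹¹ × 5.972×10²⁴ = 3.986×10¹⁴ m³/s².
r_p = 6371 + 467.3 = 6838.3 km = 6.8383×10⁶ m.
r_a = 6371 + 22720 = 29091 km = 2.9091×10⁷ m.
Semi-major axis a = (r_p + r_a)/2 = (6838.3 + 29091)/2 = 17965 km = 1.796×10⁷ m.
By Kepler's third law T = 2π√(a³/μ) = 2π × 3.814×10³ = 2.396×10⁴ s.
= 399.4 minutes.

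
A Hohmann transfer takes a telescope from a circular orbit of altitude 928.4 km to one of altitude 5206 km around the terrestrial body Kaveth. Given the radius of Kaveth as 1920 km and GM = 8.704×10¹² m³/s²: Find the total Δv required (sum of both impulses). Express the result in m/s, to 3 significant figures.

Δv_total ≈ 611 m/s

r₁ = 1920 + 928.4 = 2848.4 km = 2.8484×10⁶ m.
r₂ = 1920 + 5206 = 7126.0 km = 7.1260×10⁶ m.
Transfer ellipse a_t = (r₁ + r₂)/2 = 4.987×10⁶ m.
At r₁: circular v_c1 = √(μ/r₁) = 1748 m/s; transfer-periapsis v_p = √[μ(2/r₁ − 1/a_t)] = 2090 m/s.
Δv₁ = v_p − v_c1 = 341.5 m/s.
At r₂: circular v_c2 = √(μ/r₂) = 1105 m/s; transfer-apoapsis v_a = √[μ(2/r₂ − 1/a_t)] = 835.2 m/s.
Δv₂ = v_c2 − v_a = 270.0 m/s.
Total Δv = Δv₁ + Δv₂ = 611.4 m/s.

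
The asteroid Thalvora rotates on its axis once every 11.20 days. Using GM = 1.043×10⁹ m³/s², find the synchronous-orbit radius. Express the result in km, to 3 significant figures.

r_sync ≈ 2910 km

T = 11.20 days = 9.677×10⁵ s.
A synchronous orbit has period T, so by Kepler's third law a = (μT²/4π²)^(1/3).
μT²/4π² = 1.043×10⁹ × (9.677×10⁵)² / 39.48 = 2.474×10¹⁹ m³.
a = 2.914×10⁶ m = 2913.8 km.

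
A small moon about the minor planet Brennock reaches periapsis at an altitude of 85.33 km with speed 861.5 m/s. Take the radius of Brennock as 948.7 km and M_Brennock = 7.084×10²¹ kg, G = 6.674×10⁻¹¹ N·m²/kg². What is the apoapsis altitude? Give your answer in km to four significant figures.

apoapsis altitude ≈ 3506 km

μ = GM = 6.674×10⁻¹¹ × 7.084×10²¹ = 4.728×10¹¹ m³/s².
r_p = 948.7 + 85.33 = 1034.0 km = 1.034×10⁶ m.
Specific energy ε = v²/2 − μ/r = -8.614×10⁴ J/kg, so a = −μ/(2ε) = 2.744×10⁶ m.
The apsides satisfy r_p + r_a = 2a, so the apoapsis radius is 2a − r_p = 4.455×10⁶ m = 4454.8 km.
Apoapsis altitude = 4454.8 − 948.7 = 3506.1 km.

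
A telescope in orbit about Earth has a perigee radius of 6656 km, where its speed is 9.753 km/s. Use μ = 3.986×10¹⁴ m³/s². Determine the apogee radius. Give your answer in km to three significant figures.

r_p = 6.656×10⁶ m.
Specific energy ε = v²/2 − μ/r = -1.233×10⁷ J/kg, so a = −μ/(2ε) = 1.617×10⁷ m.
The apsides satisfy r_p + r_a = 2a, so the apogee radius is 2a − r_p = 2.568×10⁷ m = 25684 km.

apogee radius ≈ 25700 km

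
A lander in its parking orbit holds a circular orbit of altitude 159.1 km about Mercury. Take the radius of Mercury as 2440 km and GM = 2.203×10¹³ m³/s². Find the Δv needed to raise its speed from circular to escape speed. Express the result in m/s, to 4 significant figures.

r = 2440 + 159.1 = 2599.1 km = 2.5991×10⁶ m.
Circular speed v_c = √(μ/r) = 2911 m/s.
Escape speed v_esc = √(2μ/r) = √2 × v_c = 4117 m/s.
Δv = v_esc − v_c = 1206 m/s.

Δv ≈ 1206 m/s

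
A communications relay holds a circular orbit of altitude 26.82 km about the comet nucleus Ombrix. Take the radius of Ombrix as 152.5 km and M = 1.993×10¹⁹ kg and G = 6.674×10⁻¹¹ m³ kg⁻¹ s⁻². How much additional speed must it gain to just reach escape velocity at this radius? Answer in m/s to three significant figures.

μ = GM = 6.674×10⁻¹¹ × 1.993×10¹⁹ = 1.330×10⁹ m³/s².
r = 152.5 + 26.82 = 179.32 km = 1.7932×10⁵ m.
Circular speed v_c = √(μ/r) = 86.13 m/s.
Escape speed v_esc = √(2μ/r) = √2 × v_c = 121.8 m/s.
Δv = v_esc − v_c = 35.67 m/s.

Δv ≈ 35.7 m/s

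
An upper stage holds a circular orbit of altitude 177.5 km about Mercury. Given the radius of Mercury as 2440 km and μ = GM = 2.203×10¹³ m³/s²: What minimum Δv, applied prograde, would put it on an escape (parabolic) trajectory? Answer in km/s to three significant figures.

Δv ≈ 1.20 km/s

r = 2440 + 177.5 = 2617.5 km = 2.6175×10⁶ m.
Circular speed v_c = √(μ/r) = 2901 m/s.
Escape speed v_esc = √(2μ/r) = √2 × v_c = 4103 m/s.
Δv = v_esc − v_c = 1202 m/s = 1.202 km/s.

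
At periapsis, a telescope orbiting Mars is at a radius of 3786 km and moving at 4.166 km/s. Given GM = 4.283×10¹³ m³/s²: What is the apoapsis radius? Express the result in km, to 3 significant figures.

r_p = 3.786×10⁶ m.
Specific energy ε = v²/2 − μ/r = -2.635×10⁶ J/kg, so a = −μ/(2ε) = 8.127×10⁶ m.
The apsides satisfy r_p + r_a = 2a, so the apoapsis radius is 2a − r_p = 1.247×10⁷ m = 12469 km.

apoapsis radius ≈ 12500 km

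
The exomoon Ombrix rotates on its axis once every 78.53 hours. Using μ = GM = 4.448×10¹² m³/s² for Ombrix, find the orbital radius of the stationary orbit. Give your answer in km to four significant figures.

r_sync ≈ 20800 km

T = 78.53 hours = 2.827×10⁵ s.
A synchronous orbit has period T, so by Kepler's third law a = (μT²/4π²)^(1/3).
μT²/4π² = 4.448×10¹² × (2.827×10⁵)² / 39.48 = 9.005×10²¹ m³.
a = 2.080×10⁷ m = 20805 km.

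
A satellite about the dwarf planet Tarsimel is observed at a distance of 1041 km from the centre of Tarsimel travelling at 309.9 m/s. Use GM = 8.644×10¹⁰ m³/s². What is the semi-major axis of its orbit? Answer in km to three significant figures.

r = 1.041×10⁶ m.
Specific orbital energy ε = v²/2 − μ/r = (309.9)²/2 − 8.644×10¹⁰/1.041×10⁶ = -3.502×10⁴ J/kg.
Since ε = −μ/(2a), a = −μ/(2ε) = 1.234×10⁶ m = 1234.3 km.

a ≈ 1230 km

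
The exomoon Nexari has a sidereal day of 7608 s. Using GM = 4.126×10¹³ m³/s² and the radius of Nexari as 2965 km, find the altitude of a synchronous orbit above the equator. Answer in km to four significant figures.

h_sync ≈ 960.6 km

A synchronous orbit has period T, so by Kepler's third law a = (μT²/4π²)^(1/3).
μT²/4π² = 4.126×10¹³ × (7.608×10³)² / 39.48 = 6.049×10¹⁹ m³.
a = 3.926×10⁶ m = 3925.6 km.
Altitude h = a − R = 3925.6 − 2965 = 960.58 km.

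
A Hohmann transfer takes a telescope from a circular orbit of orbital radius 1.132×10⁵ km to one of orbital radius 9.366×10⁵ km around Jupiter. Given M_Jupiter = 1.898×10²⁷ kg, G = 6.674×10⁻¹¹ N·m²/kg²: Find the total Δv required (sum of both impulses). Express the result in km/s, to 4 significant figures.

μ = GM = 6.674×10⁻¹¹ × 1.898×10²⁷ = 1.267×10¹⁷ m³/s².
r₁ = 1.132×10⁵ km = 1.132×10⁸ m.
r₂ = 9.366×10⁵ km = 9.366×10⁸ m.
Transfer ellipse a_t = (r₁ + r₂)/2 = 5.249×10⁸ m.
At r₁: circular v_c1 = √(μ/r₁) = 33450 m/s; transfer-perijove v_p = √[μ(2/r₁ − 1/a_t)] = 44680 m/s.
Δv₁ = v_p − v_c1 = 11230 m/s.
At r₂: circular v_c2 = √(μ/r₂) = 11630 m/s; transfer-apojove v_a = √[μ(2/r₂ − 1/a_t)] = 5401 m/s.
Δv₂ = v_c2 − v_a = 6229 m/s.
Total Δv = Δv₁ + Δv₂ = 17460 m/s = 17.46 km/s.

Δv_total ≈ 17.46 km/s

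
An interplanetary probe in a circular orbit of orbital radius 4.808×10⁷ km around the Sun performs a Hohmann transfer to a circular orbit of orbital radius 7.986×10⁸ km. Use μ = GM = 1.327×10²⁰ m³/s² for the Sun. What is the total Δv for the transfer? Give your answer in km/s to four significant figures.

r₁ = 4.808×10⁷ km = 4.808×10¹⁰ m.
r₂ = 7.986×10⁸ km = 7.986×10¹¹ m.
Transfer ellipse a_t = (r₁ + r₂)/2 = 4.233×10¹¹ m.
At r₁: circular v_c1 = √(μ/r₁) = 52540 m/s; transfer-perihelion v_p = √[μ(2/r₁ − 1/a_t)] = 72160 m/s.
Δv₁ = v_p − v_c1 = 19620 m/s.
At r₂: circular v_c2 = √(μ/r₂) = 12890 m/s; transfer-aphelion v_a = √[μ(2/r₂ − 1/a_t)] = 4344 m/s.
Δv₂ = v_c2 − v_a = 8546 m/s.
Total Δv = Δv₁ + Δv₂ = 28170 m/s = 28.17 km/s.

Δv_total ≈ 28.17 km/s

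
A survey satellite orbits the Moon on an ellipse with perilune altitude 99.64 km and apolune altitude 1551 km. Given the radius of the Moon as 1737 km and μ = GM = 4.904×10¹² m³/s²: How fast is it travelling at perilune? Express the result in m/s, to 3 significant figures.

r_p = 1737 + 99.64 = 1836.6 km = 1.8366×10⁶ m.
r_a = 1737 + 1551 = 3288.0 km = 3.2880×10⁶ m.
Semi-major axis a = (r_p + r_a)/2 = 2562.3 km = 2.562×10⁶ m.
Vis-viva: v² = μ(2/r − 1/a) = 4.904×10¹² × (1.089×10⁻⁶ − 3.903×10⁻⁷) = 3.426×10⁶ m²/s².
v = 1851 m/s.

v ≈ 1850 m/s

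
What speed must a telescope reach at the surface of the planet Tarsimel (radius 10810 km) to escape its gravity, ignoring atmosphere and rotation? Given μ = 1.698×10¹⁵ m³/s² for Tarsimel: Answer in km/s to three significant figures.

r = R = 1.081×10⁷ m.
Escape speed v_esc = √(2μ/r) = √(2 × 1.698×10¹⁵ / 1.081×10⁷) = √(3.142×10⁸) = 17720 m/s.
= 17.72 km/s.

v_esc ≈ 17.7 km/s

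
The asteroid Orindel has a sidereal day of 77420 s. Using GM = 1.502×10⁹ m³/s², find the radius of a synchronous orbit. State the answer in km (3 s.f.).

A synchronous orbit has period T, so by Kepler's third law a = (μT²/4π²)^(1/3).
μT²/4π² = 1.502×10⁹ × (7.742×10⁴)² / 39.48 = 2.280×10¹⁷ m³.
a = 6.109×10⁵ m = 610.95 km.

r_sync ≈ 611 km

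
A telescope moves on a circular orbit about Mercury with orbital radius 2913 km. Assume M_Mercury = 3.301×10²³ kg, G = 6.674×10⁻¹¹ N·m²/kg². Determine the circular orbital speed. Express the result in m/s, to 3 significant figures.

v ≈ 2750 m/s

μ = GM = 6.674×10⁻¹¹ × 3.301×10²³ = 2.203×10¹³ m³/s².
r = 2913 km = 2.913×10⁶ m.
For a circular orbit v = √(μ/r) = √(2.203×10¹³ / 2.913×10⁶) = √(7.563×10⁶) = 2750 m/s.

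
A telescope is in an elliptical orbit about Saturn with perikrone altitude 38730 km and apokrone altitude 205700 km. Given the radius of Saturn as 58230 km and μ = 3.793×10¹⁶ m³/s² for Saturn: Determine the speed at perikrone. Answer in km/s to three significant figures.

v ≈ 23.9 km/s

r_p = 58230 + 38730 = 96960 km = 9.6960×10⁷ m.
r_a = 58230 + 205700 = 263930 km = 2.6393×10⁸ m.
Semi-major axis a = (r_p + r_a)/2 = 1.8044×10⁵ km = 1.804×10⁸ m.
Vis-viva: v² = μ(2/r − 1/a) = 3.793×10¹⁶ × (2.063×10⁻⁸ − 5.542×10⁻⁹) = 5.722×10⁸ m²/s².
v = 23920 m/s = 23.92 km/s.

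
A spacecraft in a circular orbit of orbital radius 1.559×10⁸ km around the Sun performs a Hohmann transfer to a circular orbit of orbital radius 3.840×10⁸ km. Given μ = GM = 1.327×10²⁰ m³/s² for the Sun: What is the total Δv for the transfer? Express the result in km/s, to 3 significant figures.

Δv_total ≈ 10.1 km/s

r₁ = 1.559×10⁸ km = 1.559×10¹¹ m.
r₂ = 3.840×10⁸ km = 3.840×10¹¹ m.
Transfer ellipse a_t = (r₁ + r₂)/2 = 2.700×10¹¹ m.
At r₁: circular v_c1 = √(μ/r₁) = 29180 m/s; transfer-perihelion v_p = √[μ(2/r₁ − 1/a_t)] = 34800 m/s.
Δv₁ = v_p − v_c1 = 5621 m/s.
At r₂: circular v_c2 = √(μ/r₂) = 18590 m/s; transfer-aphelion v_a = √[μ(2/r₂ − 1/a_t)] = 14130 m/s.
Δv₂ = v_c2 − v_a = 4463 m/s.
Total Δv = Δv₁ + Δv₂ = 10080 m/s = 10.08 km/s.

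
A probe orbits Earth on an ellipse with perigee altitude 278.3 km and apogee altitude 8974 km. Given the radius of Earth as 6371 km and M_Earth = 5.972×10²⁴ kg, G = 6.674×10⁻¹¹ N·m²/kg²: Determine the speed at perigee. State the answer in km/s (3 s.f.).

μ = GM = 6.674×10⁻¹¹ × 5.972×10²⁴ = 3.986×10¹⁴ m³/s².
r_p = 6371 + 278.3 = 6649.3 km = 6.6493×10⁶ m.
r_a = 6371 + 8974 = 15345 km = 1.5345×10⁷ m.
Semi-major axis a = (r_p + r_a)/2 = 10997 km = 1.100×10⁷ m.
Vis-viva: v² = μ(2/r − 1/a) = 3.986×10¹⁴ × (3.008×10⁻⁷ − 9.093×10⁻⁸) = 8.364×10⁷ m²/s².
v = 9146 m/s = 9.146 km/s.

v ≈ 9.15 km/s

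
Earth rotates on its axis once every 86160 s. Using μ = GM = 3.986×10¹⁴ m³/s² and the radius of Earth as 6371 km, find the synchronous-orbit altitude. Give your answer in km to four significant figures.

h_sync ≈ 35790 km

A synchronous orbit has period T, so by Kepler's third law a = (μT²/4π²)^(1/3).
μT²/4π² = 3.986×10¹⁴ × (8.616×10⁴)² / 39.48 = 7.495×10²² m³.
a = 4.216×10⁷ m = 42163 km.
Altitude h = a − R = 42163 − 6371 = 35792 km.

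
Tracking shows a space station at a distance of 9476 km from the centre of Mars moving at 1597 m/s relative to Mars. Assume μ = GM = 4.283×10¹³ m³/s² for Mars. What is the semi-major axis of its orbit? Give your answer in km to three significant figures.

a ≈ 6600 km

r = 9.476×10⁶ m.
Specific orbital energy ε = v²/2 − μ/r = (1597)²/2 − 4.283×10¹³/9.476×10⁶ = -3.245×10⁶ J/kg.
Since ε = −μ/(2a), a = −μ/(2ε) = 6.600×10⁶ m = 6600.1 km.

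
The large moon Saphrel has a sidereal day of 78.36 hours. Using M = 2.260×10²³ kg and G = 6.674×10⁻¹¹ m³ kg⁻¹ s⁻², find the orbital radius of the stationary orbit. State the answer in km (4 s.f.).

r_sync ≈ 31210 km

μ = GM = 6.674×10⁻¹¹ × 2.260×10²³ = 1.508×10¹³ m³/s².
T = 78.36 hours = 2.821×10⁵ s.
A synchronous orbit has period T, so by Kepler's third law a = (μT²/4π²)^(1/3).
μT²/4π² = 1.508×10¹³ × (2.821×10⁵)² / 39.48 = 3.040×10²² m³.
a = 3.121×10⁷ m = 31211 km.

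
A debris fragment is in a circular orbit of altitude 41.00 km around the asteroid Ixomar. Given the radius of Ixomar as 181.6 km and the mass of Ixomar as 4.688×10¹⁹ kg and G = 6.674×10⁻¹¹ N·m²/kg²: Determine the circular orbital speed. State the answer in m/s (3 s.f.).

v ≈ 119 m/s

μ = GM = 6.674×10⁻¹¹ × 4.688×10¹⁹ = 3.129×10⁹ m³/s².
r = 181.6 + 41.00 = 222.60 km = 2.2260×10⁵ m.
For a circular orbit v = √(μ/r) = √(3.129×10⁹ / 2.226×10⁵) = √(1.406×10⁴) = 118.6 m/s.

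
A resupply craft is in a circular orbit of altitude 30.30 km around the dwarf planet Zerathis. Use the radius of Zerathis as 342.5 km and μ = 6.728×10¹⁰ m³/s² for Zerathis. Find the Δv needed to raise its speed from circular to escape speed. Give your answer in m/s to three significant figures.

r = 342.5 + 30.30 = 372.80 km = 3.7280×10⁵ m.
Circular speed v_c = √(μ/r) = 424.8 m/s.
Escape speed v_esc = √(2μ/r) = √2 × v_c = 600.8 m/s.
Δv = v_esc − v_c = 176.0 m/s.

Δv ≈ 176 m/s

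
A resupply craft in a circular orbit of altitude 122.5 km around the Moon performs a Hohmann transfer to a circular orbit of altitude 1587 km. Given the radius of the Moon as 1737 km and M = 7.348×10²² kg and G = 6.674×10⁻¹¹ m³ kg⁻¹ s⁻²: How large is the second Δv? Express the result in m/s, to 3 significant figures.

Δv ≈ 186 m/s

μ = GM = 6.674×10⁻¹¹ × 7.348×10²² = 4.904×10¹² m³/s².
r₁ = 1737 + 122.5 = 1859.5 km = 1.8595×10⁶ m.
r₂ = 1737 + 1587 = 3324.0 km = 3.3240×10⁶ m.
Transfer ellipse a_t = (r₁ + r₂)/2 = 2.592×10⁶ m.
At r₁: circular v_c1 = √(μ/r₁) = 1624 m/s; transfer-perilune v_p = √[μ(2/r₁ − 1/a_t)] = 1839 m/s.
At r₂: circular v_c2 = √(μ/r₂) = 1215 m/s; transfer-apolune v_a = √[μ(2/r₂ − 1/a_t)] = 1029 m/s.
Δv₂ = v_c2 − v_a = 185.8 m/s.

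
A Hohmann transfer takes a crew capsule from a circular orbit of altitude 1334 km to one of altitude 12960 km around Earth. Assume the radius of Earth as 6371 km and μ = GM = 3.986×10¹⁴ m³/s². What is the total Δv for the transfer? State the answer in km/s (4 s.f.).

r₁ = 6371 + 1334 = 7705.0 km = 7.7050×10⁶ m.
r₂ = 6371 + 12960 = 19331 km = 1.9331×10⁷ m.
Transfer ellipse a_t = (r₁ + r₂)/2 = 1.352×10⁷ m.
At r₁: circular v_c1 = √(μ/r₁) = 7193 m/s; transfer-perigee v_p = √[μ(2/r₁ − 1/a_t)] = 8601 m/s.
Δv₁ = v_p − v_c1 = 1409 m/s.
At r₂: circular v_c2 = √(μ/r₂) = 4541 m/s; transfer-apogee v_a = √[μ(2/r₂ − 1/a_t)] = 3428 m/s.
Δv₂ = v_c2 − v_a = 1113 m/s.
Total Δv = Δv₁ + Δv₂ = 2521 m/s = 2.521 km/s.

Δv_total ≈ 2.521 km/s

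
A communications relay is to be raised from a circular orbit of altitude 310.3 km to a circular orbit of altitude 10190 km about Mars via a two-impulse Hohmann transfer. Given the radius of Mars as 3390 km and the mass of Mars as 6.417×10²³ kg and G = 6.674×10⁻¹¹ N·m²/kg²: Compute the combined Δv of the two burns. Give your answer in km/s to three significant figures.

Δv_total ≈ 1.48 km/s

μ = GM = 6.674×10⁻¹¹ × 6.417×10²³ = 4.283×10¹³ m³/s².
r₁ = 3390 + 310.3 = 3700.3 km = 3.7003×10⁶ m.
r₂ = 3390 + 10190 = 13580 km = 1.3580×10⁷ m.
Transfer ellipse a_t = (r₁ + r₂)/2 = 8.640×10⁶ m.
At r₁: circular v_c1 = √(μ/r₁) = 3402 m/s; transfer-periapsis v_p = √[μ(2/r₁ − 1/a_t)] = 4265 m/s.
Δv₁ = v_p − v_c1 = 863.1 m/s.
At r₂: circular v_c2 = √(μ/r₂) = 1776 m/s; transfer-apoapsis v_a = √[μ(2/r₂ − 1/a_t)] = 1162 m/s.
Δv₂ = v_c2 − v_a = 613.7 m/s.
Total Δv = Δv₁ + Δv₂ = 1477 m/s = 1.477 km/s.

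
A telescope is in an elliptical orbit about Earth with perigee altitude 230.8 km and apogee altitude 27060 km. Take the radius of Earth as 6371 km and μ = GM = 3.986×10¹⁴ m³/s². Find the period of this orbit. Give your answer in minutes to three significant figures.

T ≈ 470 minutes

r_p = 6371 + 230.8 = 6601.8 km = 6.6018×10⁶ m.
r_a = 6371 + 27060 = 33431 km = 3.3431×10⁷ m.
Semi-major axis a = (r_p + r_a)/2 = (6601.8 + 33431)/2 = 20016 km = 2.002×10⁷ m.
By Kepler's third law T = 2π√(a³/μ) = 2π × 4.485×10³ = 2.818×10⁴ s.
= 469.7 minutes.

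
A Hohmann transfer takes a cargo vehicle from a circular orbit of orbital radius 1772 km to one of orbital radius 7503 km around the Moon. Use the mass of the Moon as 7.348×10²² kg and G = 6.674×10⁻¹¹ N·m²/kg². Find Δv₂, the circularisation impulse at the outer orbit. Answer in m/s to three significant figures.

μ = GM = 6.674×10⁻¹¹ × 7.348×10²² = 4.904×10¹² m³/s².
r₁ = 1772 km = 1.772×10⁶ m.
r₂ = 7503 km = 7.503×10⁶ m.
Transfer ellipse a_t = (r₁ + r₂)/2 = 4.638×10⁶ m.
At r₁: circular v_c1 = √(μ/r₁) = 1664 m/s; transfer-perilune v_p = √[μ(2/r₁ − 1/a_t)] = 2116 m/s.
At r₂: circular v_c2 = √(μ/r₂) = 808.5 m/s; transfer-apolune v_a = √[μ(2/r₂ − 1/a_t)] = 499.7 m/s.
Δv₂ = v_c2 − v_a = 308.7 m/s.

Δv ≈ 309 m/s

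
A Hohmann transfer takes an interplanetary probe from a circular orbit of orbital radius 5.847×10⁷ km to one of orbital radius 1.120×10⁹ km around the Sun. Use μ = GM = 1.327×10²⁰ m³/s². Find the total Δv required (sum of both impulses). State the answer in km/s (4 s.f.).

Δv_total ≈ 25.50 km/s

r₁ = 5.847×10⁷ km = 5.847×10¹⁰ m.
r₂ = 1.120×10⁹ km = 1.120×10¹² m.
Transfer ellipse a_t = (r₁ + r₂)/2 = 5.892×10¹¹ m.
At r₁: circular v_c1 = √(μ/r₁) = 47640 m/s; transfer-perihelion v_p = √[μ(2/r₁ − 1/a_t)] = 65680 m/s.
Δv₁ = v_p − v_c1 = 18040 m/s.
At r₂: circular v_c2 = √(μ/r₂) = 10880 m/s; transfer-aphelion v_a = √[μ(2/r₂ − 1/a_t)] = 3429 m/s.
Δv₂ = v_c2 − v_a = 7456 m/s.
Total Δv = Δv₁ + Δv₂ = 25500 m/s = 25.50 km/s.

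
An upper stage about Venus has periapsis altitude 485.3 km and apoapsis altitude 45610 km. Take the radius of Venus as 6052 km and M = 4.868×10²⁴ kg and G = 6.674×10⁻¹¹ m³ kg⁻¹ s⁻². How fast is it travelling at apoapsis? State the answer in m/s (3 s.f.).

μ = GM = 6.674×10⁻¹¹ × 4.868×10²⁴ = 3.249×10¹⁴ m³/s².
r_p = 6052 + 485.3 = 6537.3 km = 6.5373×10⁶ m.
r_a = 6052 + 45610 = 51662 km = 5.1662×10⁷ m.
Semi-major axis a = (r_p + r_a)/2 = 29100 km = 2.910×10⁷ m.
Vis-viva: v² = μ(2/r − 1/a) = 3.249×10¹⁴ × (3.871×10⁻⁸ − 3.436×10⁻⁸) = 1.413×10⁶ m²/s².
v = 1189 m/s.

v ≈ 1190 m/s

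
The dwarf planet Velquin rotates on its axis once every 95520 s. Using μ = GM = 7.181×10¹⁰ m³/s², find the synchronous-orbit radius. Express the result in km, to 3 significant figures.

r_sync ≈ 2550 km

A synchronous orbit has period T, so by Kepler's third law a = (μT²/4π²)^(1/3).
μT²/4π² = 7.181×10¹⁰ × (9.552×10⁴)² / 39.48 = 1.660×10¹⁹ m³.
a = 2.551×10⁶ m = 2550.8 km.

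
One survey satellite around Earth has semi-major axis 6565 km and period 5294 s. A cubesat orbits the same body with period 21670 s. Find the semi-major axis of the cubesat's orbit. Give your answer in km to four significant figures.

a₂ ≈ 16800 km

Kepler's third law: a³ ∝ T², so a₂ = a₁ (T₂/T₁)^(2/3).
T₂/T₁ = 4.093, (T₂/T₁)^(2/3) = 2.559.
a₂ = 6565 × 2.559 = 16800 km.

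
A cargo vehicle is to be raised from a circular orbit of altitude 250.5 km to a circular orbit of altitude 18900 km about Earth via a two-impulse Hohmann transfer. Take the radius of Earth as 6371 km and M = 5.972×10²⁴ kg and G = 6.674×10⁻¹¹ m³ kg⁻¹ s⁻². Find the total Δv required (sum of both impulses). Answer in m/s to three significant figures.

μ = GM = 6.674×10⁻¹¹ × 5.972×10²⁴ = 3.986×10¹⁴ m³/s².
r₁ = 6371 + 250.5 = 6621.5 km = 6.6215×10⁶ m.
r₂ = 6371 + 18900 = 25271 km = 2.5271×10⁷ m.
Transfer ellipse a_t = (r₁ + r₂)/2 = 1.595×10⁷ m.
At r₁: circular v_c1 = √(μ/r₁) = 7758 m/s; transfer-perigee v_p = √[μ(2/r₁ − 1/a_t)] = 9767 m/s.
Δv₁ = v_p − v_c1 = 2008 m/s.
At r₂: circular v_c2 = √(μ/r₂) = 3971 m/s; transfer-apogee v_a = √[μ(2/r₂ − 1/a_t)] = 2559 m/s.
Δv₂ = v_c2 − v_a = 1412 m/s.
Total Δv = Δv₁ + Δv₂ = 3421 m/s.

Δv_total ≈ 3420 m/s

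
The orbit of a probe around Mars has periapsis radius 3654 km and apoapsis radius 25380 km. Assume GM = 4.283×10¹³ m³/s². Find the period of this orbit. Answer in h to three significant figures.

T ≈ 14.8 h

Semi-major axis a = (r_p + r_a)/2 = (3654.0 + 25380)/2 = 14517 km = 1.452×10⁷ m.
By Kepler's third law T = 2π√(a³/μ) = 2π × 8.452×10³ = 5.310×10⁴ s.
= 14.75 h.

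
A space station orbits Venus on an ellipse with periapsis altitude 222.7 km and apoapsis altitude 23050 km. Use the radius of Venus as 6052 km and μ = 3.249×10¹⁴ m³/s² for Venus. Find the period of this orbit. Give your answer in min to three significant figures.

r_p = 6052 + 222.7 = 6274.7 km = 6.2747×10⁶ m.
r_a = 6052 + 23050 = 29102 km = 2.9102×10⁷ m.
Semi-major axis a = (r_p + r_a)/2 = (6274.7 + 29102)/2 = 17688 km = 1.769×10⁷ m.
By Kepler's third law T = 2π√(a³/μ) = 2π × 4.127×10³ = 2.593×10⁴ s.
= 432.2 min.

T ≈ 432 min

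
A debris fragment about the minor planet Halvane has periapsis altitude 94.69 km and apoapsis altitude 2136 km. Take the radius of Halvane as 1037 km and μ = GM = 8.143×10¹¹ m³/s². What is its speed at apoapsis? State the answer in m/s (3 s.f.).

r_p = 1037 + 94.69 = 1131.7 km = 1.1317×10⁶ m.
r_a = 1037 + 2136 = 3173.0 km = 3.1730×10⁶ m.
Semi-major axis a = (r_p + r_a)/2 = 2152.3 km = 2.152×10⁶ m.
Vis-viva: v² = μ(2/r − 1/a) = 8.143×10¹¹ × (6.303×10⁻⁷ − 4.646×10⁻⁷) = 1.349×10⁵ m²/s².
v = 367.3 m/s.

v ≈ 367 m/s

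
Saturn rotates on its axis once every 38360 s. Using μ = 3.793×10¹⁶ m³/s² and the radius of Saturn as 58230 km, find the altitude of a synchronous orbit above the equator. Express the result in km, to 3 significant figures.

A synchronous orbit has period T, so by Kepler's third law a = (μT²/4π²)^(1/3).
μT²/4π² = 3.793×10¹⁶ × (3.836×10⁴)² / 39.48 = 1.414×10²⁴ m³.
a = 1.122×10⁸ m = 1.1223×10⁵ km.
Altitude h = a − R = 1.1223×10⁵ − 58230 = 54005 km.

h_sync ≈ 54000 km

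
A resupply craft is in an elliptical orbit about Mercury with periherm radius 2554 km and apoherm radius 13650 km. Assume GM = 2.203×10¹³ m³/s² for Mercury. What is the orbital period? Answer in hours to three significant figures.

T ≈ 8.58 hours

Semi-major axis a = (r_p + r_a)/2 = (2554.0 + 13650)/2 = 8102.0 km = 8.102×10⁶ m.
By Kepler's third law T = 2π√(a³/μ) = 2π × 4.913×10³ = 3.087×10⁴ s.
= 8.575 hours.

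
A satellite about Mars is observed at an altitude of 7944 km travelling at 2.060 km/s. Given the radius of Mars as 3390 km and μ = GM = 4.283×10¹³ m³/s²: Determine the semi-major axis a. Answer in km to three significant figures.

r = 3390 + 7944 = 11334 km = 1.133×10⁷ m.
Vis-viva rearranged: 1/a = 2/r − v²/μ = 1.765×10⁻⁷ − 9.908×10⁻⁸ = 7.738×10⁻⁸ m⁻¹.
a = 1.292×10⁷ m = 12923 km.

a ≈ 12900 km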